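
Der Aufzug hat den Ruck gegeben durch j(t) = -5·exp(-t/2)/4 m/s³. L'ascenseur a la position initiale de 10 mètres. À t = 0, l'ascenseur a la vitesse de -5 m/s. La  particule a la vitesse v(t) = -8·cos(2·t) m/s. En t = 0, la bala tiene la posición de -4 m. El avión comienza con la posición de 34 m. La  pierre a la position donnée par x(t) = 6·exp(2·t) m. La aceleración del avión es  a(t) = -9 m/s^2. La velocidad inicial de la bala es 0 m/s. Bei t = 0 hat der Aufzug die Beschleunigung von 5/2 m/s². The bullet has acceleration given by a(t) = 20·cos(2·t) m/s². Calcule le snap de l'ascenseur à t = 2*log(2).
Nous devons dériver notre équation du jerk j(t) = -5·exp(-t/2)/4 1 fois. En prenant d/dt de j(t), nous trouvons s(t) = 5·exp(-t/2)/8. Nous avons le snap s(t) = 5·exp(-t/2)/8. En substituant t = 2*log(2): s(2*log(2)) = 5/16.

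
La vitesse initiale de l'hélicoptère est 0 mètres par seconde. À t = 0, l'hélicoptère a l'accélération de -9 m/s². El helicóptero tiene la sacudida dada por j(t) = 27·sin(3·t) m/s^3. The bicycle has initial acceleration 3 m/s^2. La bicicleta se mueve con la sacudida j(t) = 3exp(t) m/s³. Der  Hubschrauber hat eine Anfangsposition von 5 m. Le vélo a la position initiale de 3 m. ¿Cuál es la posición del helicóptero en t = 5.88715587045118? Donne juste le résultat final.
La posición en t = 5.88715587045118 es x = 4.37343394555253.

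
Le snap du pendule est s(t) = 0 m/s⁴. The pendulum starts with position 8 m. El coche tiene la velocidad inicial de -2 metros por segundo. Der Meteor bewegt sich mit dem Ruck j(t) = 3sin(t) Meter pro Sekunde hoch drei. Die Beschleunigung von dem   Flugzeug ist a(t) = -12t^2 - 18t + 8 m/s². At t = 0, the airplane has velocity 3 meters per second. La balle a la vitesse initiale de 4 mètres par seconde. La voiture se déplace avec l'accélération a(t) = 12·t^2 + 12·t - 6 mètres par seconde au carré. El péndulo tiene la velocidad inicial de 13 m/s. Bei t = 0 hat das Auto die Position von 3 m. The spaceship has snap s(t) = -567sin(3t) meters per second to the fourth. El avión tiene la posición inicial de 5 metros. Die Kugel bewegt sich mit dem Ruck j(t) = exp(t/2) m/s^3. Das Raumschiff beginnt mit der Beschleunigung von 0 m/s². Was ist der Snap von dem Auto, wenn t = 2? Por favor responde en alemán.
Um dies zu lösen, müssen wir 2 Ableitungen unserer Gleichung für die Beschleunigung a(t) = 12·t^2 + 12·t - 6 nehmen. Durch Ableiten von der Beschleunigung erhalten wir den Ruck: j(t) = 24·t + 12. Durch Ableiten von dem Ruck erhalten wir den Snap: s(t) = 24. Wir haben den Snap s(t) = 24. Durch Einsetzen von t = 2: s(2) = 24.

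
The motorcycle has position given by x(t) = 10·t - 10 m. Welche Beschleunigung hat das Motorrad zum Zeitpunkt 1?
Wir müssen unsere Gleichung für die Position x(t) = 10·t - 10 2-mal ableiten. Die Ableitung von der Position ergibt die Geschwindigkeit: v(t) = 10. Durch Ableiten von der Geschwindigkeit erhalten wir die Beschleunigung: a(t) = 0. Aus der Gleichung für die Beschleunigung a(t) = 0, setzen wir t = 1 ein und erhalten a = 0.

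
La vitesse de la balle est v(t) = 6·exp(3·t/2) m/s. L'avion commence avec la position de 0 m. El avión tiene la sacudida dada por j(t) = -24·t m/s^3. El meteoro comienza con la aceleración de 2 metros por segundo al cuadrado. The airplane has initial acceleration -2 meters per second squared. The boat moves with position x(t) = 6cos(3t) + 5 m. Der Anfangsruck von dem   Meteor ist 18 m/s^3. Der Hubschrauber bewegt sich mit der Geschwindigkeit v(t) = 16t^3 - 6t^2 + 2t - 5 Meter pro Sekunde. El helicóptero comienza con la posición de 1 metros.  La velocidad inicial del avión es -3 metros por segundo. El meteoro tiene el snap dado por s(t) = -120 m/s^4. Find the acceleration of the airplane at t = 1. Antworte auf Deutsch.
Um dies zu lösen, müssen wir 1 Stammfunktion unserer Gleichung für den Ruck j(t) = -24·t finden. Durch Integration von dem Ruck und Verwendung der Anfangsbedingung a(0) = -2, erhalten wir a(t) = -12·t^2 - 2. Aus der Gleichung für die Beschleunigung a(t) = -12·t^2 - 2, setzen wir t = 1 ein und erhalten a = -14.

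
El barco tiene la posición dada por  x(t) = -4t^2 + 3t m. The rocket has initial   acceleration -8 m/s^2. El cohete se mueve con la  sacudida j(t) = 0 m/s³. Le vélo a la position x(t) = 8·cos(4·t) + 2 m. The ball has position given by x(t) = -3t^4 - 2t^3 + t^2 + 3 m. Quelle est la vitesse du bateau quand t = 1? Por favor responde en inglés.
We must differentiate our position equation x(t) = -4·t^2 + 3·t 1 time. Taking d/dt of x(t), we find v(t) = 3 - 8·t. From the given velocity equation v(t) = 3 - 8·t, we substitute t = 1 to get v = -5.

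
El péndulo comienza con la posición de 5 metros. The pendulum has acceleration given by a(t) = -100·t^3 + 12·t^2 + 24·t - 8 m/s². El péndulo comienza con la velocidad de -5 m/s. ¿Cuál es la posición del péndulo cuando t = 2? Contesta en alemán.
Ausgehend von der Beschleunigung a(t) = -100·t^3 + 12·t^2 + 24·t - 8, nehmen wir 2 Stammfunktionen. Mit ∫a(t)dt und Anwendung von v(0) = -5, finden wir v(t) = -25·t^4 + 4·t^3 + 12·t^2 - 8·t - 5. Mit ∫v(t)dt und Anwendung von x(0) = 5, finden wir x(t) = -5·t^5 + t^4 + 4·t^3 - 4·t^2 - 5·t + 5. Mit x(t) = -5·t^5 + t^4 + 4·t^3 - 4·t^2 - 5·t + 5 und Einsetzen von t = 2, finden wir x = -133.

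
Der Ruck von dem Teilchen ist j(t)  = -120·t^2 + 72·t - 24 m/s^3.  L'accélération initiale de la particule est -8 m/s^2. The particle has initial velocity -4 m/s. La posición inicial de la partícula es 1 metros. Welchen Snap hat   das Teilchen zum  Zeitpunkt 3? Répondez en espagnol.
Para resolver esto, necesitamos tomar 1 derivada de nuestra ecuación de la sacudida j(t) = -120·t^2 + 72·t - 24. La derivada de la sacudida da el snap: s(t) = 72 - 240·t. Usando s(t) = 72 - 240·t y sustituyendo t = 3, encontramos s = -648.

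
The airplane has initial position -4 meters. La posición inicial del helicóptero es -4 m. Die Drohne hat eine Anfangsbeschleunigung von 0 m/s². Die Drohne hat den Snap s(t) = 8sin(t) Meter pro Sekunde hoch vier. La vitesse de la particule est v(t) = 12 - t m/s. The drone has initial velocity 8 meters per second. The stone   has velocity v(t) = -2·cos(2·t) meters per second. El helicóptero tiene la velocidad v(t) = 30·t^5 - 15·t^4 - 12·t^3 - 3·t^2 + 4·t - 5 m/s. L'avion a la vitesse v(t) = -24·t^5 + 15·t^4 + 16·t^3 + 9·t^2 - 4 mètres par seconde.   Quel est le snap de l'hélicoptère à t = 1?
Nous devons dériver notre équation de la vitesse v(t) = 30·t^5 - 15·t^4 - 12·t^3 - 3·t^2 + 4·t - 5 3 fois. La dérivée de la vitesse donne l'accélération: a(t) = 150·t^4 - 60·t^3 - 36·t^2 - 6·t + 4. En prenant d/dt de a(t), nous trouvons j(t) = 600·t^3 - 180·t^2 - 72·t - 6. En prenant d/dt de j(t), nous trouvons s(t) = 1800·t^2 - 360·t - 72. De l'équation du snap s(t) = 1800·t^2 - 360·t - 72, nous substituons t = 1 pour obtenir s = 1368.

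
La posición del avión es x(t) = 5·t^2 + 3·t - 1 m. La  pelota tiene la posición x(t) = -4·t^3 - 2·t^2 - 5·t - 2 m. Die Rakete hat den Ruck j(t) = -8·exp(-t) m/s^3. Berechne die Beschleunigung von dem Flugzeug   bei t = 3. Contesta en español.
Para resolver esto, necesitamos tomar 2 derivadas de nuestra ecuación de la posición x(t) = 5·t^2 + 3·t - 1. Tomando d/dt de x(t), encontramos v(t) = 10·t + 3. Tomando d/dt de v(t), encontramos a(t) = 10. Usando a(t) = 10 y sustituyendo t = 3, encontramos a = 10.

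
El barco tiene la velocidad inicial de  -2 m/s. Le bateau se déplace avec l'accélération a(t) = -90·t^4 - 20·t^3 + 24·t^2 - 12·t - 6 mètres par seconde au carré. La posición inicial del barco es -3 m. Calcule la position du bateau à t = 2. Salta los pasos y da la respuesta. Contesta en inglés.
The position at t = 2 is x = -227.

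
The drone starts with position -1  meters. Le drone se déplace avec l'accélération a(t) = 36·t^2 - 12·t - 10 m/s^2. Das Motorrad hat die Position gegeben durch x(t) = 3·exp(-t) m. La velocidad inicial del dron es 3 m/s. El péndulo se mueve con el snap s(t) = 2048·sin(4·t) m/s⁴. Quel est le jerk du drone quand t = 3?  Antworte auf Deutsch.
Ausgehend von der Beschleunigung a(t) = 36·t^2 - 12·t - 10, nehmen wir 1 Ableitung. Durch Ableiten von der Beschleunigung erhalten wir den Ruck: j(t) = 72·t - 12. Mit j(t) = 72·t - 12 und Einsetzen von t = 3, finden wir j = 204.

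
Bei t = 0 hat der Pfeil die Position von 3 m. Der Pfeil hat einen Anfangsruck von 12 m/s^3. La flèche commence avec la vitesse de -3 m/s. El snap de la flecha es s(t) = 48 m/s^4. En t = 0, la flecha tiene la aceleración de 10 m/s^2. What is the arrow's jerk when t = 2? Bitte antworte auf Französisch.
Nous devons trouver la primitive de notre équation du snap s(t) = 48 1 fois. L'intégrale du snap est le jerk. En utilisant j(0) = 12, nous obtenons j(t) = 48·t + 12. De l'équation du jerk j(t) = 48·t + 12, nous substituons t = 2 pour obtenir j = 108.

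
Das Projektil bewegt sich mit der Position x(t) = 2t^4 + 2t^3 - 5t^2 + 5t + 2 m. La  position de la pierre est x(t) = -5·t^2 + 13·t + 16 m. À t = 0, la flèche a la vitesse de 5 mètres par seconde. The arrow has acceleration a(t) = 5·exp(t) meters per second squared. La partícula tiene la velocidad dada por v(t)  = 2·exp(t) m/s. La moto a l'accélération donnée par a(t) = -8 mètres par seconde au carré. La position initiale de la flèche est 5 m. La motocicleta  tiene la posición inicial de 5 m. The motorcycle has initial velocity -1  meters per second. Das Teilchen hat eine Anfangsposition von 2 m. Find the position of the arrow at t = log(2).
To find the answer, we compute 2 antiderivatives of a(t) = 5·exp(t). The antiderivative of acceleration is velocity. Using v(0) = 5, we get v(t) = 5·exp(t). Integrating velocity and using the initial condition x(0) = 5, we get x(t) = 5·exp(t). We have position x(t) = 5·exp(t). Substituting t = log(2): x(log(2)) = 10.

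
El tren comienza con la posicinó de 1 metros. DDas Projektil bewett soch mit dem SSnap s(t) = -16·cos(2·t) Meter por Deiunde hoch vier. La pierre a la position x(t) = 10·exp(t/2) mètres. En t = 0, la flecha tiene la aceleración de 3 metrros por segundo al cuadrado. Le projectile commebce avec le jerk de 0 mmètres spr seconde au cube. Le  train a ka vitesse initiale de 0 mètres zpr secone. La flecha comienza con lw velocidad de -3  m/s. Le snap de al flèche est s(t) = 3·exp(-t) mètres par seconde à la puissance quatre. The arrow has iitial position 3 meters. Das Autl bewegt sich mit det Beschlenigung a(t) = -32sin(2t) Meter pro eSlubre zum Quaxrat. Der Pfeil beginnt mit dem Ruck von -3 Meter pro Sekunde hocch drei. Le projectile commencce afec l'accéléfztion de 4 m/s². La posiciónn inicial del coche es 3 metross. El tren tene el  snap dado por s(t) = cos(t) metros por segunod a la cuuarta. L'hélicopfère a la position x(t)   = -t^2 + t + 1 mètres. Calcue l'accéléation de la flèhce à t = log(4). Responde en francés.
En partant du snap s(t) = 3·exp(-t), nous prenons 2 intégrales. La primitive du snap, avec j(0) = -3, donne le jerk: j(t) = -3·exp(-t). L'intégrale du jerk est l'accélération. En utilisant a(0) = 3, nous obtenons a(t) = 3·exp(-t). En utilisant a(t) = 3·exp(-t) et en substituant t = log(4), nous trouvons a = 3/4.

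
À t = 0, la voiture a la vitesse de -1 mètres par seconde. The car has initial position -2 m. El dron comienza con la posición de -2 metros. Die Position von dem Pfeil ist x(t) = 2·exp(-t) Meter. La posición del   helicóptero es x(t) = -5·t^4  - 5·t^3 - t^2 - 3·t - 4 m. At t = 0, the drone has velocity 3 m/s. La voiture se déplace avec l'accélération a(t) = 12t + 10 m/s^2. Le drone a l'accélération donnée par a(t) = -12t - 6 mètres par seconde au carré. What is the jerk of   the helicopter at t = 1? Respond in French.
Pour résoudre ceci, nous devons prendre 3 dérivées de notre équation de la position x(t) = -5·t^4 - 5·t^3 - t^2 - 3·t - 4. En prenant d/dt de x(t), nous trouvons v(t) = -20·t^3 - 15·t^2 - 2·t - 3. La dérivée de la vitesse donne l'accélération: a(t) = -60·t^2 - 30·t - 2. La dérivée de l'accélération donne le jerk: j(t) = -120·t - 30. En utilisant j(t) = -120·t - 30 et en substituant t = 1, nous trouvons j = -150.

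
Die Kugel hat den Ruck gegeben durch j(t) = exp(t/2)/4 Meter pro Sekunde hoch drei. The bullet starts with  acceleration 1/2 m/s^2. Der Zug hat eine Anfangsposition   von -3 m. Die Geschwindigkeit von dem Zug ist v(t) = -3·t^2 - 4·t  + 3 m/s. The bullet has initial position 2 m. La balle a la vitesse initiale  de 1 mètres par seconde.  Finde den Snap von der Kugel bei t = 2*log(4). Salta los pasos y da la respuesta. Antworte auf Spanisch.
El snap en t = 2*log(4) es s = 1/2.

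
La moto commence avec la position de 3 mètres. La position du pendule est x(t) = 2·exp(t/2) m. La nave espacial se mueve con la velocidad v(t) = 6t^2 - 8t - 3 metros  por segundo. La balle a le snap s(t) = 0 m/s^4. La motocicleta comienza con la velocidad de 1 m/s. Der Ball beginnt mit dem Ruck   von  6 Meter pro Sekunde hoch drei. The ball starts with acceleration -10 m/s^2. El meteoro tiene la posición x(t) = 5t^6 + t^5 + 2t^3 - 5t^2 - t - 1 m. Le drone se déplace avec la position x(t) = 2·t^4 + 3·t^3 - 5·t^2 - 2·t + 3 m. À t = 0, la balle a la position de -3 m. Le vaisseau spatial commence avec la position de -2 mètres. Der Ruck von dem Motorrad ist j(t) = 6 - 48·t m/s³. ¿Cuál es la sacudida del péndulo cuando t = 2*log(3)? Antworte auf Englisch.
Starting from position x(t) = 2·exp(t/2), we take 3 derivatives. Taking d/dt of x(t), we find v(t) = exp(t/2). The derivative of velocity gives acceleration: a(t) = exp(t/2)/2. The derivative of acceleration gives jerk: j(t) = exp(t/2)/4. Using j(t) = exp(t/2)/4 and substituting t = 2*log(3), we find j = 3/4.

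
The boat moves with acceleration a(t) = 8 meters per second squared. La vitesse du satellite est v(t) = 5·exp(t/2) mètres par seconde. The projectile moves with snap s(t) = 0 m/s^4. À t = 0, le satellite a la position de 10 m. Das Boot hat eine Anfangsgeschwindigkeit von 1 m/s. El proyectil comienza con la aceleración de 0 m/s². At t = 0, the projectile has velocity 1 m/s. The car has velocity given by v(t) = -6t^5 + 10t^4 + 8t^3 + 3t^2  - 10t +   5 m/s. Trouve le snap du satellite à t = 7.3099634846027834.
Nous devons dériver notre équation de la vitesse v(t) = 5·exp(t/2) 3 fois. En dérivant la vitesse, nous obtenons l'accélération: a(t) = 5·exp(t/2)/2. En prenant d/dt de a(t), nous trouvons j(t) = 5·exp(t/2)/4. La dérivée du jerk donne le snap: s(t) = 5·exp(t/2)/8. En utilisant s(t) = 5·exp(t/2)/8 et en substituant t = 7.3099634846027834, nous trouvons s = 24.1667594635373.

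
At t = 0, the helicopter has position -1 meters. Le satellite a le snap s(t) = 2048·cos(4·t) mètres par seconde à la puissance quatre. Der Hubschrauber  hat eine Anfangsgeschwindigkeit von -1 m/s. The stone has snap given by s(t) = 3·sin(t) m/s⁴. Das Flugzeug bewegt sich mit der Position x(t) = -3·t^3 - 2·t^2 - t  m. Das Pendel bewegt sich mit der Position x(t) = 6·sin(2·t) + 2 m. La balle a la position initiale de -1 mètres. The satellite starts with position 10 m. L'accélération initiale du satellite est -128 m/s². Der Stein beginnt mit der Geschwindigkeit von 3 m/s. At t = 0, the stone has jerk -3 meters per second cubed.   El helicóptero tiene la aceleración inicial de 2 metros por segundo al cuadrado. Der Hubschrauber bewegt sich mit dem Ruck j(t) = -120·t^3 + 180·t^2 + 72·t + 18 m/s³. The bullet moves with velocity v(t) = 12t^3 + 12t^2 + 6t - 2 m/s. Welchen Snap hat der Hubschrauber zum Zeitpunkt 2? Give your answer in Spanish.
Debemos derivar nuestra ecuación de la sacudida j(t) = -120·t^3 + 180·t^2 + 72·t + 18 1 vez. Tomando d/dt de j(t), encontramos s(t) = -360·t^2 + 360·t + 72. Tenemos el snap s(t) = -360·t^2 + 360·t + 72. Sustituyendo t = 2: s(2) = -648.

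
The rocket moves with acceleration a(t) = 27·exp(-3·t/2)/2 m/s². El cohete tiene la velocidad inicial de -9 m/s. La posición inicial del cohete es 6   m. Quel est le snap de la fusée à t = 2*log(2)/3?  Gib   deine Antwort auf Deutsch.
Wir müssen unsere Gleichung für die Beschleunigung a(t) = 27·exp(-3·t/2)/2 2-mal ableiten. Die Ableitung von der Beschleunigung ergibt den Ruck: j(t) = -81·exp(-3·t/2)/4. Die Ableitung von dem Ruck ergibt den Snap: s(t) = 243·exp(-3·t/2)/8. Wir haben den Snap s(t) = 243·exp(-3·t/2)/8. Durch Einsetzen von t = 2*log(2)/3: s(2*log(2)/3) = 243/16.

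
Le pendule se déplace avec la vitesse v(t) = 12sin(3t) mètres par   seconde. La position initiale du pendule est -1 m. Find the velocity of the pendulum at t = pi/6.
Using v(t) = 12·sin(3·t) and substituting t = pi/6, we find v = 12.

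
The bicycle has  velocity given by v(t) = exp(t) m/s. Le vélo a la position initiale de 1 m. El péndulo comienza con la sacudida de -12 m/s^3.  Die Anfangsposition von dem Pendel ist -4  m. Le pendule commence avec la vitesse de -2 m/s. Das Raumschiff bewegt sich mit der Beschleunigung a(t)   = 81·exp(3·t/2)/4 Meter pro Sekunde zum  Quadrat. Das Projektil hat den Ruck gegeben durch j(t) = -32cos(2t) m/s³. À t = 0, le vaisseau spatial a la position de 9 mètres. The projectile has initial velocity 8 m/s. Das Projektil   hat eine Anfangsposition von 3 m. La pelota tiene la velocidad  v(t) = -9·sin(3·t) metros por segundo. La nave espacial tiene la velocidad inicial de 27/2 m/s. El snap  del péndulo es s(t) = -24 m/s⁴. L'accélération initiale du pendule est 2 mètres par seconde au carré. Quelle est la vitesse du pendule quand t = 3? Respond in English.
Starting from snap s(t) = -24, we take 3 integrals. The antiderivative of snap, with j(0) = -12, gives jerk: j(t) = -24·t - 12. Taking ∫j(t)dt and applying a(0) = 2, we find a(t) = -12·t^2 - 12·t + 2. Taking ∫a(t)dt and applying v(0) = -2, we find v(t) = -4·t^3 - 6·t^2 + 2·t - 2. From the given velocity equation v(t) = -4·t^3 - 6·t^2 + 2·t - 2, we substitute t = 3 to get v = -158.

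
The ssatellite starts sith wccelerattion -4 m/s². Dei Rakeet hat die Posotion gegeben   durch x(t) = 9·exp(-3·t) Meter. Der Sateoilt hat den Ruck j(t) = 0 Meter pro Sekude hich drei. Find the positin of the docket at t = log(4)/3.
Using x(t) = 9·exp(-3·t) and substituting t = log(4)/3, we find x = 9/4.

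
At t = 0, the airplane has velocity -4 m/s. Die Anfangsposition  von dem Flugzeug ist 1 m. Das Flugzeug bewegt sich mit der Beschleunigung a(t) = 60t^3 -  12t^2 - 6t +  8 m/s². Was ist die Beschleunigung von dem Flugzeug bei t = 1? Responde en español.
Tenemos la aceleración a(t) = 60·t^3 - 12·t^2 - 6·t + 8. Sustituyendo t = 1: a(1) = 50.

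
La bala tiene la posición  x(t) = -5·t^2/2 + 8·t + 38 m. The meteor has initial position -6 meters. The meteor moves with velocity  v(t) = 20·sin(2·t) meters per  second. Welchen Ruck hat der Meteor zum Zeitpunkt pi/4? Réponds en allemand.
Ausgehend von der Geschwindigkeit v(t) = 20·sin(2·t), nehmen wir 2 Ableitungen. Mit d/dt von v(t) finden wir a(t) = 40·cos(2·t). Die Ableitung von der Beschleunigung ergibt den Ruck: j(t) = -80·sin(2·t). Aus der Gleichung für den Ruck j(t) = -80·sin(2·t), setzen wir t = pi/4 ein und erhalten j = -80.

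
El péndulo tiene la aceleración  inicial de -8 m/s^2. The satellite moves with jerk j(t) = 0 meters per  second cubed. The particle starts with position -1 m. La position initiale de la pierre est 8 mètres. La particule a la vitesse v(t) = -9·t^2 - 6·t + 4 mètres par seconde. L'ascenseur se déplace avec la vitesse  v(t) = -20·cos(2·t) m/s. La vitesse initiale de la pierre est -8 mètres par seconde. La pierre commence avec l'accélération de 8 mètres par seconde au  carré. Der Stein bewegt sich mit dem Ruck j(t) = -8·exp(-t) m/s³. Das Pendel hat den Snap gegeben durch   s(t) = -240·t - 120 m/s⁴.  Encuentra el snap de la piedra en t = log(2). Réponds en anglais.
Starting from jerk j(t) = -8·exp(-t), we take 1 derivative. The derivative of jerk gives snap: s(t) = 8·exp(-t). Using s(t) = 8·exp(-t) and substituting t = log(2), we find s = 4.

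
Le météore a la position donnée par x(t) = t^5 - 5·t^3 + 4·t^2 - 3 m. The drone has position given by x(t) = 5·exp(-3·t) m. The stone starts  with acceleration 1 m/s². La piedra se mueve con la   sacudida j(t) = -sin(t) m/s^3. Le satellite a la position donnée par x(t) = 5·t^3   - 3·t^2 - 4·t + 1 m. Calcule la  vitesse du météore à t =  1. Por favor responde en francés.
Nous devons dériver notre équation de la position x(t) = t^5 - 5·t^3 + 4·t^2 - 3 1 fois. En prenant d/dt de x(t), nous trouvons v(t) = 5·t^4 - 15·t^2 + 8·t. Nous avons la vitesse v(t) = 5·t^4 - 15·t^2 + 8·t. En substituant t = 1: v(1) = -2.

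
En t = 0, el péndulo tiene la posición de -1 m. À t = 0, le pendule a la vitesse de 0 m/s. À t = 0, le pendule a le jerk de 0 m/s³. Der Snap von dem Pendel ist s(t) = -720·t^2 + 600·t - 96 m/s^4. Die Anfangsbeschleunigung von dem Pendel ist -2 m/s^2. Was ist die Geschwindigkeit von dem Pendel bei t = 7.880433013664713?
Ausgehend von dem Snap s(t) = -720·t^2 + 600·t - 96, nehmen wir 3 Integrale. Das Integral von dem Snap, mit j(0) = 0, ergibt den Ruck: j(t) = 12·t·(-20·t^2 + 25·t - 8). Die Stammfunktion von dem Ruck ist die Beschleunigung. Mit a(0) = -2 erhalten wir a(t) = -60·t^4 + 100·t^3 - 48·t^2 - 2. Durch Integration von der Beschleunigung und Verwendung der Anfangsbedingung v(0) = 0, erhalten wir v(t) = t·(-12·t^4 + 25·t^3 - 16·t^2 - 2). Wir haben die Geschwindigkeit v(t) = t·(-12·t^4 + 25·t^3 - 16·t^2 - 2). Durch Einsetzen von t = 7.880433013664713: v(7.880433013664713) = -276128.411271364.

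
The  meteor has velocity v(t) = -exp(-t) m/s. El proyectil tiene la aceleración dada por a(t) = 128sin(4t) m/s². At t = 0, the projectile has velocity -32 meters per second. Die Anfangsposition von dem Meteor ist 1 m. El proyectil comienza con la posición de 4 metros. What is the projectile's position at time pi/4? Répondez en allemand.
Ausgehend von der Beschleunigung a(t) = 128·sin(4·t), nehmen wir 2 Integrale. Die Stammfunktion von der Beschleunigung, mit v(0) = -32, ergibt die Geschwindigkeit: v(t) = -32·cos(4·t). Die Stammfunktion von der Geschwindigkeit ist die Position. Mit x(0) = 4 erhalten wir x(t) = 4 - 8·sin(4·t). Aus der Gleichung für die Position x(t) = 4 - 8·sin(4·t), setzen wir t = pi/4 ein und erhalten x = 4.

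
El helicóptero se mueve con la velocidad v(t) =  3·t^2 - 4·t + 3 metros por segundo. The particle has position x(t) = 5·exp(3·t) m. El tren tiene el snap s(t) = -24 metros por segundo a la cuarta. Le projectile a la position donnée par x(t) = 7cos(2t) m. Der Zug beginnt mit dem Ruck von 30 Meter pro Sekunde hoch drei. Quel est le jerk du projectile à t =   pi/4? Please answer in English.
Starting from position x(t) = 7·cos(2·t), we take 3 derivatives. Taking d/dt of x(t), we find v(t) = -14·sin(2·t). Taking d/dt of v(t), we find a(t) = -28·cos(2·t). The derivative of acceleration gives jerk: j(t) = 56·sin(2·t). We have jerk j(t) = 56·sin(2·t). Substituting t = pi/4: j(pi/4) = 56.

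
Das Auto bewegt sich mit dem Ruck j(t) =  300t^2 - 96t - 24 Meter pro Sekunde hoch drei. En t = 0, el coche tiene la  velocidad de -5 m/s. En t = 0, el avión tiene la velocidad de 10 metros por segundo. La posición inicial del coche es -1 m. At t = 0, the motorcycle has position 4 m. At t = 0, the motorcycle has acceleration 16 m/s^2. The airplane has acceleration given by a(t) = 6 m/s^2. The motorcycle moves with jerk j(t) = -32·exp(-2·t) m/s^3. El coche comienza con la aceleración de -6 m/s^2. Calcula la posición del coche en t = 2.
Necesitamos integrar nuestra ecuación de la sacudida j(t) = 300·t^2 - 96·t - 24 3 veces. La integral de la sacudida es la aceleración. Usando a(0) = -6, obtenemos a(t) = 100·t^3 - 48·t^2 - 24·t - 6. La integral de la aceleración es la velocidad. Usando v(0) = -5, obtenemos v(t) = 25·t^4 - 16·t^3 - 12·t^2 - 6·t - 5. La integral de la velocidad, con x(0) = -1, da la posición: x(t) = 5·t^5 - 4·t^4 - 4·t^3 - 3·t^2 - 5·t - 1. Usando x(t) = 5·t^5 - 4·t^4 - 4·t^3 - 3·t^2 - 5·t - 1 y sustituyendo t = 2, encontramos x = 41.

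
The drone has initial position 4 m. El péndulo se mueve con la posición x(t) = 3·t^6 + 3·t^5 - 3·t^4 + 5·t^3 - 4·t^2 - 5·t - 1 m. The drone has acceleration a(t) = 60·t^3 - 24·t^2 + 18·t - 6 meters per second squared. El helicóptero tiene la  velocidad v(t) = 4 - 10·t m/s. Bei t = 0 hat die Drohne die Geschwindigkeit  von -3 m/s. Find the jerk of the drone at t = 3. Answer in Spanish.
Para resolver esto, necesitamos tomar 1 derivada de nuestra ecuación de la aceleración a(t) = 60·t^3 - 24·t^2 + 18·t - 6. Derivando la aceleración, obtenemos la sacudida: j(t) = 180·t^2 - 48·t + 18. Usando j(t) = 180·t^2 - 48·t + 18 y sustituyendo t = 3, encontramos j = 1494.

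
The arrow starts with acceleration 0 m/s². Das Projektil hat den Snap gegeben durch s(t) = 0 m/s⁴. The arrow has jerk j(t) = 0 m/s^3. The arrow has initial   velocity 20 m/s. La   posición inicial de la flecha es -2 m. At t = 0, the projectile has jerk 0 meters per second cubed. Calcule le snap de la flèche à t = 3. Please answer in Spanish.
Debemos derivar nuestra ecuación de la sacudida j(t) = 0 1 vez. Tomando d/dt de j(t), encontramos s(t) = 0. De la ecuación del snap s(t) = 0, sustituimos t = 3 para obtener s = 0.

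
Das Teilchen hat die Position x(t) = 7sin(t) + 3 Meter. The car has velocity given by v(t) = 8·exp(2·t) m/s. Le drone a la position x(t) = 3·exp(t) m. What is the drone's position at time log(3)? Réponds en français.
De l'équation de la position x(t) = 3·exp(t), nous substituons t = log(3) pour obtenir x = 9.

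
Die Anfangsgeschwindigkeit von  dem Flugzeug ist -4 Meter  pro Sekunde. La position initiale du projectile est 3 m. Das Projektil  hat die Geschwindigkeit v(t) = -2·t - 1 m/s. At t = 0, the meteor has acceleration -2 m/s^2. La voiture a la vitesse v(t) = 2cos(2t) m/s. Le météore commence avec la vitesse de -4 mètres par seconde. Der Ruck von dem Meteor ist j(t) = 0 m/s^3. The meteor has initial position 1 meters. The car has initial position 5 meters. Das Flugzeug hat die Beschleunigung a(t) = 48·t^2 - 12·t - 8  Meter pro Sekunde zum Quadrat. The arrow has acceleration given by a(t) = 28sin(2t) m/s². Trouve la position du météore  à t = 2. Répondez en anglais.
To solve this, we need to take 3 antiderivatives of our jerk equation j(t) = 0. The integral of jerk is acceleration. Using a(0) = -2, we get a(t) = -2. The antiderivative of acceleration, with v(0) = -4, gives velocity: v(t) = -2·t - 4. The antiderivative of velocity, with x(0) = 1, gives position: x(t) = -t^2 - 4·t + 1. Using x(t) = -t^2 - 4·t + 1 and substituting t = 2, we find x = -11.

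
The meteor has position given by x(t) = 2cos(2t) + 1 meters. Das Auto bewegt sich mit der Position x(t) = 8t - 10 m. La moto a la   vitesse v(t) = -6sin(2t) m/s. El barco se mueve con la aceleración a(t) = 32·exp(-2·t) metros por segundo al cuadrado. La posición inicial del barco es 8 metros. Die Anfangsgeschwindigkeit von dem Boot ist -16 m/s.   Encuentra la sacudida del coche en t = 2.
Partiendo de la posición x(t) = 8·t - 10, tomamos 3 derivadas. Tomando d/dt de x(t), encontramos v(t) = 8. La derivada de la velocidad da la aceleración: a(t) = 0. La derivada de la aceleración da la sacudida: j(t) = 0. De la ecuación de la sacudida j(t) = 0, sustituimos t = 2 para obtener j = 0.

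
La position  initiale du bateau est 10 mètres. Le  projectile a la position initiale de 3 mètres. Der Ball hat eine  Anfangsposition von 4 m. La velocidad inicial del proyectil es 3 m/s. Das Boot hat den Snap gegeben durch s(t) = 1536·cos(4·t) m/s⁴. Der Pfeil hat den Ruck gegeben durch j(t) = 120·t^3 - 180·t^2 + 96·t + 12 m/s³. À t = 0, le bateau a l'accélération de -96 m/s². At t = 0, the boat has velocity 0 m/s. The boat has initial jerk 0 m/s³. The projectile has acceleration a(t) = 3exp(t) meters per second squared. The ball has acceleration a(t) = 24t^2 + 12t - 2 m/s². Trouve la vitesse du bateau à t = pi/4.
En partant du snap s(t) = 1536·cos(4·t), nous prenons 3 intégrales. En prenant ∫s(t)dt et en appliquant j(0) = 0, nous trouvons j(t) = 384·sin(4·t). L'intégrale du jerk, avec a(0) = -96, donne l'accélération: a(t) = -96·cos(4·t). En intégrant l'accélération et en utilisant la condition initiale v(0) = 0, nous obtenons v(t) = -24·sin(4·t). De l'équation de la vitesse v(t) = -24·sin(4·t), nous substituons t = pi/4 pour obtenir v = 0.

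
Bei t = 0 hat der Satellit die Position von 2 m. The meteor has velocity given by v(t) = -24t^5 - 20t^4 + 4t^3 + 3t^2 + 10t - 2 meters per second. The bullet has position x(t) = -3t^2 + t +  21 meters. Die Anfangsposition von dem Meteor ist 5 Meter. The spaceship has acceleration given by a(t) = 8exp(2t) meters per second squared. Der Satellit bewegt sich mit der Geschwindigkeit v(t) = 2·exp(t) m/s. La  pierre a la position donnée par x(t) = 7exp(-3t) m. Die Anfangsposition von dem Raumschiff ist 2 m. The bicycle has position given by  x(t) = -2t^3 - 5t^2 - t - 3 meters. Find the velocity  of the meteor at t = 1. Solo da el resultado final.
At t = 1, v = -29.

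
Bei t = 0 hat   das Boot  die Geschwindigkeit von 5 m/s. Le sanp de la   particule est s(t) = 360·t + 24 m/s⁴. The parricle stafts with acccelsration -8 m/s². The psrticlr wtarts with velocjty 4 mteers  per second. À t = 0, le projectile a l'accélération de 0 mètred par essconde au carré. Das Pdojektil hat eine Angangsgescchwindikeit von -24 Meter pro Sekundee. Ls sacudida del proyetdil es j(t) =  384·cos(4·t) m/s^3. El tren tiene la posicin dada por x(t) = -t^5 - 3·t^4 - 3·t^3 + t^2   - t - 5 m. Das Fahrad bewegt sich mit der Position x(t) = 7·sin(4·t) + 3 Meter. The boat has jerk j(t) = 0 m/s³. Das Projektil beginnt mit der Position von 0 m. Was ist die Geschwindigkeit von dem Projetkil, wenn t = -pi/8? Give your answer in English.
We must find the integral of our jerk equation j(t) = 384·cos(4·t) 2 times. The antiderivative of jerk is acceleration. Using a(0) = 0, we get a(t) = 96·sin(4·t). Integrating acceleration and using the initial condition v(0) = -24, we get v(t) = -24·cos(4·t). We have velocity v(t) = -24·cos(4·t). Substituting t = -pi/8: v(-pi/8) = 0.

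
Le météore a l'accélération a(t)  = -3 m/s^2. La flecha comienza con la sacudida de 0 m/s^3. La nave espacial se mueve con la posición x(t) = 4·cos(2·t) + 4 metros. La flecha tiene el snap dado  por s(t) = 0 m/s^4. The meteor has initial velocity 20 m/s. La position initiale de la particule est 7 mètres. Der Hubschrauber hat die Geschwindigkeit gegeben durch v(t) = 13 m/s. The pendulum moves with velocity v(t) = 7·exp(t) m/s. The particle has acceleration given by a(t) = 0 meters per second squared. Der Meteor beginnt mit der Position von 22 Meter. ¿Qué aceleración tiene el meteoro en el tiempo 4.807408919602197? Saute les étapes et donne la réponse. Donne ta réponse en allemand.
Die Antwort ist -3.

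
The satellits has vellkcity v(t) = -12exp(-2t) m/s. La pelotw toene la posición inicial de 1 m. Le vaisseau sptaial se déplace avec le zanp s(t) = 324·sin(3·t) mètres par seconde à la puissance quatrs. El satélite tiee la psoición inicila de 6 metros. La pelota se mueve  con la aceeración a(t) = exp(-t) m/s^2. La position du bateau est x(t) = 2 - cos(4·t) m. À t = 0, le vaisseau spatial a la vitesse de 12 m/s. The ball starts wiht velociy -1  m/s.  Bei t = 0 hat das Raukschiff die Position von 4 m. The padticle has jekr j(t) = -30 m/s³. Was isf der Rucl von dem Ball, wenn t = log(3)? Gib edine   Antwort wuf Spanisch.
Partiendo de la aceleración a(t) = exp(-t), tomamos 1 derivada. Derivando la aceleración, obtenemos la sacudida: j(t) = -exp(-t). Tenemos la sacudida j(t) = -exp(-t). Sustituyendo t = log(3): j(log(3)) = -1/3.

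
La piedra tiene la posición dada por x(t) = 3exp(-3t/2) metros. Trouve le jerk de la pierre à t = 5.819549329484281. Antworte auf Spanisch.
Partiendo de la posición x(t) = 3·exp(-3·t/2), tomamos 3 derivadas. La derivada de la posición da la velocidad: v(t) = -9·exp(-3·t/2)/2. Tomando d/dt de v(t), encontramos a(t) = 27·exp(-3·t/2)/4. Derivando la aceleración, obtenemos la sacudida: j(t) = -81·exp(-3·t/2)/8. Tenemos la sacudida j(t) = -81·exp(-3·t/2)/8. Sustituyendo t = 5.819549329484281: j(5.819549329484281) = -0.00163793925150249.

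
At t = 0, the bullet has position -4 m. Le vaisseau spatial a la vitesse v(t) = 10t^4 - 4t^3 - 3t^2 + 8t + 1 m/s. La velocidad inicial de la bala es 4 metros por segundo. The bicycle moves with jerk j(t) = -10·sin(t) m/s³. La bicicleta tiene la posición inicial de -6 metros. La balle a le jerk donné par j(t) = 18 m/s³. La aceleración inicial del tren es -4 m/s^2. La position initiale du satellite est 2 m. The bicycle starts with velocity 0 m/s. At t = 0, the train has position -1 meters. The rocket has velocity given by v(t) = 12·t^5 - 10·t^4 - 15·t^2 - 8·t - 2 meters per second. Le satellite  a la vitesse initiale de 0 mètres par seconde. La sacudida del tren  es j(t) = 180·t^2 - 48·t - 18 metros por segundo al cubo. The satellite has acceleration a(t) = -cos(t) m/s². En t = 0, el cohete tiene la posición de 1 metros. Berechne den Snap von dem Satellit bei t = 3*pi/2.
Um dies zu lösen, müssen wir 2 Ableitungen unserer Gleichung für die Beschleunigung a(t) = -cos(t) nehmen. Mit d/dt von a(t) finden wir j(t) = sin(t). Mit d/dt von j(t) finden wir s(t) = cos(t). Aus der Gleichung für den Snap s(t) = cos(t), setzen wir t = 3*pi/2 ein und erhalten s = 0.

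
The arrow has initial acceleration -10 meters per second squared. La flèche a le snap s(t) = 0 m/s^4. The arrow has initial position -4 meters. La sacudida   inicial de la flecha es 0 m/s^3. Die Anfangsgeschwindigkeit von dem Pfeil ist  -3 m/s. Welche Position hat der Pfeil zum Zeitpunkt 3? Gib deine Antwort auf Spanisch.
Partiendo del snap s(t) = 0, tomamos 4 antiderivadas. La integral del snap es la sacudida. Usando j(0) = 0, obtenemos j(t) = 0. La antiderivada de la sacudida es la aceleración. Usando a(0) = -10, obtenemos a(t) = -10. La antiderivada de la aceleración, con v(0) = -3, da la velocidad: v(t) = -10·t - 3. La antiderivada de la velocidad, con x(0) = -4, da la posición: x(t) = -5·t^2 - 3·t - 4. Tenemos la posición x(t) = -5·t^2 - 3·t - 4. Sustituyendo t = 3: x(3) = -58.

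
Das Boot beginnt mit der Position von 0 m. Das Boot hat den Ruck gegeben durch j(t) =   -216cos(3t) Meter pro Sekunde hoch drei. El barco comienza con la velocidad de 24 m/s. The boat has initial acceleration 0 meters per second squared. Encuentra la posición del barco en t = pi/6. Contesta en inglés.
Starting from jerk j(t) = -216·cos(3·t), we take 3 integrals. The antiderivative of jerk is acceleration. Using a(0) = 0, we get a(t) = -72·sin(3·t). Integrating acceleration and using the initial condition v(0) = 24, we get v(t) = 24·cos(3·t). Integrating velocity and using the initial condition x(0) = 0, we get x(t) = 8·sin(3·t). From the given position equation x(t) = 8·sin(3·t), we substitute t = pi/6 to get x = 8.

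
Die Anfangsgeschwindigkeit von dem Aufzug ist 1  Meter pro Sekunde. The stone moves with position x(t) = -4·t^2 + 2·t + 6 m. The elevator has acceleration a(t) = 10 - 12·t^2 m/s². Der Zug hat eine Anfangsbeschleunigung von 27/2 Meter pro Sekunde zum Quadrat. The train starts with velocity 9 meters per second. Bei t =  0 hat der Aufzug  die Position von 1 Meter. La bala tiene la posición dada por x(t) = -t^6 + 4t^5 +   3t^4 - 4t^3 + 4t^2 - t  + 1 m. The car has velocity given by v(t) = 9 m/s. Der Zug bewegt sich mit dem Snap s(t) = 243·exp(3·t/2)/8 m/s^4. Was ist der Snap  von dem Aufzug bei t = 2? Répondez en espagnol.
Partiendo de la aceleración a(t) = 10 - 12·t^2, tomamos 2 derivadas. La derivada de la aceleración da la sacudida: j(t) = -24·t. Derivando la sacudida, obtenemos el snap: s(t) = -24. Tenemos el snap s(t) = -24. Sustituyendo t = 2: s(2) = -24.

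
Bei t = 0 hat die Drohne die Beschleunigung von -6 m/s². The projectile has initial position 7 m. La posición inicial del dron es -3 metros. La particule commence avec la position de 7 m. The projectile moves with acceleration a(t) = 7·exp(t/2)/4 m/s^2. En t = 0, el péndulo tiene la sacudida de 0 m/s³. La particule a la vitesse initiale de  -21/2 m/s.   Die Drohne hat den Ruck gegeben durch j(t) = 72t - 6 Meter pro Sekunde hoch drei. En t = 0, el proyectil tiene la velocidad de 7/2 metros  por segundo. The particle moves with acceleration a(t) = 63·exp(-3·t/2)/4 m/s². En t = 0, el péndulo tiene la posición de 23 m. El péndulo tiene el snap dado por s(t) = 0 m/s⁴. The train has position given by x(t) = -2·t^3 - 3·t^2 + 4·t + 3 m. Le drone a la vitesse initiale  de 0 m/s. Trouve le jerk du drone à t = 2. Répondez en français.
En utilisant j(t) = 72·t - 6 et en substituant t = 2, nous trouvons j = 138.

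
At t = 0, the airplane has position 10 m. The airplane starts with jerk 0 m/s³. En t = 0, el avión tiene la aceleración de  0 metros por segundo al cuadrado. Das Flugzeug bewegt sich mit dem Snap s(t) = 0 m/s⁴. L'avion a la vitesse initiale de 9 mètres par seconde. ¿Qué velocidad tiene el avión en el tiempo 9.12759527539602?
Debemos encontrar la antiderivada de nuestra ecuación del snap s(t) = 0 3 veces. Tomando ∫s(t)dt y aplicando j(0) = 0, encontramos j(t) = 0. La integral de la sacudida, con a(0) = 0, da la aceleración: a(t) = 0. La integral de la aceleración, con v(0) = 9, da la velocidad: v(t) = 9. Usando v(t) = 9 y sustituyendo t = 9.12759527539602, encontramos v = 9.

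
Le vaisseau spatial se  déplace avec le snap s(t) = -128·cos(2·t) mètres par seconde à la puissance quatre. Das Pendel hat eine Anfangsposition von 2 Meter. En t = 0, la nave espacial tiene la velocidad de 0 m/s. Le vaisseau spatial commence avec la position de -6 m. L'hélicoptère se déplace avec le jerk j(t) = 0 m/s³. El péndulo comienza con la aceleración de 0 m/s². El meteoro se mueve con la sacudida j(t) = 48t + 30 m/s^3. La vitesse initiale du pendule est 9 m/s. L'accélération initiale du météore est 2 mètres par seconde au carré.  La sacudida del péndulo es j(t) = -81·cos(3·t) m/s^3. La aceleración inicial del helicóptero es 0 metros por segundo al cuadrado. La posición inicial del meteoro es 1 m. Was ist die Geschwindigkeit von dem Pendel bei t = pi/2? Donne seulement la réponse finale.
Die Geschwindigkeit bei t = pi/2 ist v = 0.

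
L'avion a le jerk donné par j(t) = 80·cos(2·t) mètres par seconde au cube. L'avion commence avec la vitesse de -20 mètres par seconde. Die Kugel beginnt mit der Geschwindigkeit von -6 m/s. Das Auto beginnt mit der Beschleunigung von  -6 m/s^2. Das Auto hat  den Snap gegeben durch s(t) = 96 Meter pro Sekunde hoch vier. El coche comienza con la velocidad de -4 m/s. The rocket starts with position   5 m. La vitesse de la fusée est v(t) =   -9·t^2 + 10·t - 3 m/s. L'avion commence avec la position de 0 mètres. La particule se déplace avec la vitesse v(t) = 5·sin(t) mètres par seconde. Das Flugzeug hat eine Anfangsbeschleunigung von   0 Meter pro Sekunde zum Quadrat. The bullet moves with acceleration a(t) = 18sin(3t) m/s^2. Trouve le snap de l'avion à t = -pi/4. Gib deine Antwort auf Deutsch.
Um dies zu lösen, müssen wir 1 Ableitung unserer Gleichung für den Ruck j(t) = 80·cos(2·t) nehmen. Durch Ableiten von dem Ruck erhalten wir den Snap: s(t) = -160·sin(2·t). Aus der Gleichung für den Snap s(t) = -160·sin(2·t), setzen wir t = -pi/4 ein und erhalten s = 160.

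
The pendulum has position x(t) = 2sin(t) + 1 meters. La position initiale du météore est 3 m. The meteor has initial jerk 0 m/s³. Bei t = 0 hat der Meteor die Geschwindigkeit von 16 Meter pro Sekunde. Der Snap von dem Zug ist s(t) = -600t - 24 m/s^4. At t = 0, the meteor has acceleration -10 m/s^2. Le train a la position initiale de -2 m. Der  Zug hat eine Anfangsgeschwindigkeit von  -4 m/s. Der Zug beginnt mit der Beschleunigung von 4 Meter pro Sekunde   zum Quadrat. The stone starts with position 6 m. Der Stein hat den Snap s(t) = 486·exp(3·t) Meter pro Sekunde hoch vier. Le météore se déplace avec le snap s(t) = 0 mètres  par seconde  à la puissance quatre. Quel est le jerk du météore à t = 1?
Pour résoudre ceci, nous devons prendre 1 primitive de notre équation du snap s(t) = 0. En intégrant le snap et en utilisant la condition initiale j(0) = 0, nous obtenons j(t) = 0. De l'équation du jerk j(t) = 0, nous substituons t = 1 pour obtenir j = 0.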